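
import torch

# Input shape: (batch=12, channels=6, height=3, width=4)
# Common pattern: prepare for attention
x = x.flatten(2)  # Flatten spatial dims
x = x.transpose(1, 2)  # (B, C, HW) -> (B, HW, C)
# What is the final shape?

Input shape: (12, 6, 3, 4)
  -> after flatten(2): (12, 6, 12)
Output shape: (12, 12, 6)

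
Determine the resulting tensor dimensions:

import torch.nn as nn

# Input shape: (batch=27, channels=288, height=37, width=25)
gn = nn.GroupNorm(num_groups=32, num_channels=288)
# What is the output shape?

Input shape: (27, 288, 37, 25)
Output shape: (27, 288, 37, 25)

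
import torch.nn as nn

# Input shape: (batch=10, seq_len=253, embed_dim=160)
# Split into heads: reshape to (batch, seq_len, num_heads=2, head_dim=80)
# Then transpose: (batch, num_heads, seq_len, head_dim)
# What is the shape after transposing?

Input shape: (10, 253, 160)
  -> after reshape: (10, 253, 2, 80)
Output shape: (10, 2, 253, 80)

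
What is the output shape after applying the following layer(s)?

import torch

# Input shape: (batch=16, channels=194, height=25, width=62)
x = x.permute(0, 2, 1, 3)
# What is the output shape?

Input shape: (16, 194, 25, 62)
Output shape: (16, 25, 194, 62)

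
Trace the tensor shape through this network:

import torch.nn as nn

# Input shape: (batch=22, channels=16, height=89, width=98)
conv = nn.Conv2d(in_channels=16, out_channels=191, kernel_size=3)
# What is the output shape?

Input shape: (22, 16, 89, 98)
Output shape: (22, 191, 87, 96)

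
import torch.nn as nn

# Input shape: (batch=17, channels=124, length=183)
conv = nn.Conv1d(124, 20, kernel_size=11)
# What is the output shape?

Input shape: (17, 124, 183)
Output shape: (17, 20, 173)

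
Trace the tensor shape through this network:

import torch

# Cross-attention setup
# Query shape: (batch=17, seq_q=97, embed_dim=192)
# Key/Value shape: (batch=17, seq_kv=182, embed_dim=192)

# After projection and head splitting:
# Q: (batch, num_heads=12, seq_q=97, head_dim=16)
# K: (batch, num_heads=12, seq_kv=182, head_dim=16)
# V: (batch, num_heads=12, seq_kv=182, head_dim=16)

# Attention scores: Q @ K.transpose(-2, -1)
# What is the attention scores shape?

Input shape: (17, 97, 192)
Output shape: (17, 12, 97, 182)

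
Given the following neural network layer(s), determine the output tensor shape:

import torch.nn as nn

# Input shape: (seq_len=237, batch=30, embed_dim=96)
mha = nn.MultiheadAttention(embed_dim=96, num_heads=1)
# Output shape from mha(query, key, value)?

Input shape: (237, 30, 96)
Output shape: (237, 30, 96)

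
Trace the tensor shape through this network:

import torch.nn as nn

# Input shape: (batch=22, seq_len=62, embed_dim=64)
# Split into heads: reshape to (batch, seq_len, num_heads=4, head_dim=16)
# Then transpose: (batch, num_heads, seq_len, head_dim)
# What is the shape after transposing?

Input shape: (22, 62, 64)
  -> after reshape: (22, 62, 4, 16)
Output shape: (22, 4, 62, 16)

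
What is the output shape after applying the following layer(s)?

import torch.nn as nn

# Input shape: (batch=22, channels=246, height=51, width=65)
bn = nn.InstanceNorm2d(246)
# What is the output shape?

Input shape: (22, 246, 51, 65)
Output shape: (22, 246, 51, 65)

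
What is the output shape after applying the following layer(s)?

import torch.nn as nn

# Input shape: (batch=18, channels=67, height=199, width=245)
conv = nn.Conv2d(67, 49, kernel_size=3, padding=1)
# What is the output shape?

Input shape: (18, 67, 199, 245)
Output shape: (18, 49, 199, 245)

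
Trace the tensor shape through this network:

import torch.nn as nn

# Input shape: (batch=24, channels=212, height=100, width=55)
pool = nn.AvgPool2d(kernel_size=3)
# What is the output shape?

Input shape: (24, 212, 100, 55)
Output shape: (24, 212, 33, 18)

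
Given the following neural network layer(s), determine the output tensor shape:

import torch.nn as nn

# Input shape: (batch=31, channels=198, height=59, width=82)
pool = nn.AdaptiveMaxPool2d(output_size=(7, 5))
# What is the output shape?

Input shape: (31, 198, 59, 82)
Output shape: (31, 198, 7, 5)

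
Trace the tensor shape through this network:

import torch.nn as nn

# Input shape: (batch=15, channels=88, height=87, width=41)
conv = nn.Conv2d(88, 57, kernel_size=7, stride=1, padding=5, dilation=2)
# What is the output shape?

Input shape: (15, 88, 87, 41)
Output shape: (15, 57, 85, 39)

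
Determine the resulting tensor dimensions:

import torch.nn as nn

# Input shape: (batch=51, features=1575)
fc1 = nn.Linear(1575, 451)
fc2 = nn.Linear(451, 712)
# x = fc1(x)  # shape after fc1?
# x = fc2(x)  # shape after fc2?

Input shape: (51, 1575)
  -> after fc1: (51, 451)
Output shape: (51, 712)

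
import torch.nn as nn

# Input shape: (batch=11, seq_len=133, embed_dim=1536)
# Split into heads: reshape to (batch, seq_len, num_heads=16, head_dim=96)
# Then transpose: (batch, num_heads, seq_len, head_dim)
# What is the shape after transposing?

Input shape: (11, 133, 1536)
  -> after reshape: (11, 133, 16, 96)
Output shape: (11, 16, 133, 96)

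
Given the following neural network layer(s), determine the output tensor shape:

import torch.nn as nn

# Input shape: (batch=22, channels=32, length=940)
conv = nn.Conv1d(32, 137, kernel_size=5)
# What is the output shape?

Input shape: (22, 32, 940)
Output shape: (22, 137, 936)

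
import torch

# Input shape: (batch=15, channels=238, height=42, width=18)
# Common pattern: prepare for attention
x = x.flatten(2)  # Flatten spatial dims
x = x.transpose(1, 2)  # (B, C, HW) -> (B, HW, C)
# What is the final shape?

Input shape: (15, 238, 42, 18)
  -> after flatten(2): (15, 238, 756)
Output shape: (15, 756, 238)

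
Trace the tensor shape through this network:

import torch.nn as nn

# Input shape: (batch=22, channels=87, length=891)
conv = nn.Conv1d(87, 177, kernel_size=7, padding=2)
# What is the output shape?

Input shape: (22, 87, 891)
Output shape: (22, 177, 889)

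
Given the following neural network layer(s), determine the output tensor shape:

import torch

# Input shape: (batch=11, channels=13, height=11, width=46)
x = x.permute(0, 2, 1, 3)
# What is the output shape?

Input shape: (11, 13, 11, 46)
Output shape: (11, 11, 13, 46)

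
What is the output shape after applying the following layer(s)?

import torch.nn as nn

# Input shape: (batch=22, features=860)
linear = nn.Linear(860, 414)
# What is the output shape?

Input shape: (22, 860)
Output shape: (22, 414)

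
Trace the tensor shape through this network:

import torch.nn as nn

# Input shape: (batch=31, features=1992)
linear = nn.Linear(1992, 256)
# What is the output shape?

Input shape: (31, 1992)
Output shape: (31, 256)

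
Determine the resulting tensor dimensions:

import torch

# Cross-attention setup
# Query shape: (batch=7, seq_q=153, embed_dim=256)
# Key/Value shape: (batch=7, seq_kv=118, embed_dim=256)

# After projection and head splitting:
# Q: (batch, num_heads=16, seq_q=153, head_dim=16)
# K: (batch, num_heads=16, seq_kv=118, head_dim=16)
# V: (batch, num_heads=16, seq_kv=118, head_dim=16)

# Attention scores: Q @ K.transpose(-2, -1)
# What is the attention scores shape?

Input shape: (7, 153, 256)
Output shape: (7, 16, 153, 118)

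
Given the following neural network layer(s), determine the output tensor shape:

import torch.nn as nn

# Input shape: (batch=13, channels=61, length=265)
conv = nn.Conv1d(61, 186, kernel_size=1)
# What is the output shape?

Input shape: (13, 61, 265)
Output shape: (13, 186, 265)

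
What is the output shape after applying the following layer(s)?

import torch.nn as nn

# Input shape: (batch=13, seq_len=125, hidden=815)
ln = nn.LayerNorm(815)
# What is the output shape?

Input shape: (13, 125, 815)
Output shape: (13, 125, 815)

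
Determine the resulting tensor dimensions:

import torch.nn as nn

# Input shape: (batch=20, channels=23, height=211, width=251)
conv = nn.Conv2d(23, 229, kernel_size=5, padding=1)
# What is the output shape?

Input shape: (20, 23, 211, 251)
Output shape: (20, 229, 209, 249)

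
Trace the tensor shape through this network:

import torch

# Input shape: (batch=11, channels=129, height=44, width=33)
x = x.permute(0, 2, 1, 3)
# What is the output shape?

Input shape: (11, 129, 44, 33)
Output shape: (11, 44, 129, 33)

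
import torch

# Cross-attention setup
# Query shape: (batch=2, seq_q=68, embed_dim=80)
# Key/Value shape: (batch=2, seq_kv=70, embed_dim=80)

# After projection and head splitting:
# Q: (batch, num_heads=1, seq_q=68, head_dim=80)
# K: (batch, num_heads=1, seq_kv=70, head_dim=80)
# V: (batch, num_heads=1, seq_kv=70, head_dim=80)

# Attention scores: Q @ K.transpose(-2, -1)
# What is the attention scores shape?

Input shape: (2, 68, 80)
Output shape: (2, 1, 68, 70)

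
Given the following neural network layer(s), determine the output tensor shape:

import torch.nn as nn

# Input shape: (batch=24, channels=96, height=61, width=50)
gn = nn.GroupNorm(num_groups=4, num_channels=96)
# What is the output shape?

Input shape: (24, 96, 61, 50)
Output shape: (24, 96, 61, 50)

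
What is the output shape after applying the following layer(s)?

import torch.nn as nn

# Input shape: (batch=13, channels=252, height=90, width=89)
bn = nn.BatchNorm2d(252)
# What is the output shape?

Input shape: (13, 252, 90, 89)
Output shape: (13, 252, 90, 89)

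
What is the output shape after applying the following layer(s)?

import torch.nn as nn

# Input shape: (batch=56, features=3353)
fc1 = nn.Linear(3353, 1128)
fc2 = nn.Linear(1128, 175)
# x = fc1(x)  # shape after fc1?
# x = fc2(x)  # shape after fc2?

Input shape: (56, 3353)
  -> after fc1: (56, 1128)
Output shape: (56, 175)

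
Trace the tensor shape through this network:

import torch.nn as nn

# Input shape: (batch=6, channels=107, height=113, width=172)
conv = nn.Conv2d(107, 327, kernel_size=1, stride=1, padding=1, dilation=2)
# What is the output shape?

Input shape: (6, 107, 113, 172)
Output shape: (6, 327, 115, 174)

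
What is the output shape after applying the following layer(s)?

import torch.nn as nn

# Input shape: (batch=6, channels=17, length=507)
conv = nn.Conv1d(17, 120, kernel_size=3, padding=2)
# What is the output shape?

Input shape: (6, 17, 507)
Output shape: (6, 120, 509)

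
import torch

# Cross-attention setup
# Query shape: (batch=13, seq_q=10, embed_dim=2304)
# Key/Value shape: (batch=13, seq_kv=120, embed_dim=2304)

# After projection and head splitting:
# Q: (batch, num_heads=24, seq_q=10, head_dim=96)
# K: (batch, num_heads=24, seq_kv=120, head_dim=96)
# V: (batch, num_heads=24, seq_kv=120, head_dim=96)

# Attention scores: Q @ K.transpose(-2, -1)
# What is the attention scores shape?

Input shape: (13, 10, 2304)
Output shape: (13, 24, 10, 120)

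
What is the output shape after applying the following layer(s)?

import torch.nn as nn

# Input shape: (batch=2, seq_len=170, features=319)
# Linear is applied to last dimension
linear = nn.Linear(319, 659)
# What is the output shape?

Input shape: (2, 170, 319)
Output shape: (2, 170, 659)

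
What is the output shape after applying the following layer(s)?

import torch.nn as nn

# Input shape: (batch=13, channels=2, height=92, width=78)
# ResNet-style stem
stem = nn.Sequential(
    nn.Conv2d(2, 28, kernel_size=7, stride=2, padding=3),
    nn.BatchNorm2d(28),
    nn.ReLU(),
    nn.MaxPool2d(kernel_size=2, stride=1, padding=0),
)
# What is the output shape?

Input shape: (13, 2, 92, 78)
  -> after Conv2d 7x7 stride=2: (13, 28, 46, 39)
Output shape: (13, 28, 45, 38)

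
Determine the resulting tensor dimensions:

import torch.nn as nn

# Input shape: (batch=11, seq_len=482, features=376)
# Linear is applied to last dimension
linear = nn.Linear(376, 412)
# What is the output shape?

Input shape: (11, 482, 376)
Output shape: (11, 482, 412)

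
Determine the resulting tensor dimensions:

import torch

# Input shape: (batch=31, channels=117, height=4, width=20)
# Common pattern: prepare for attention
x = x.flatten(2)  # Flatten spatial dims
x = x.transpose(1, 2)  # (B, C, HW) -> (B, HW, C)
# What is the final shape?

Input shape: (31, 117, 4, 20)
  -> after flatten(2): (31, 117, 80)
Output shape: (31, 80, 117)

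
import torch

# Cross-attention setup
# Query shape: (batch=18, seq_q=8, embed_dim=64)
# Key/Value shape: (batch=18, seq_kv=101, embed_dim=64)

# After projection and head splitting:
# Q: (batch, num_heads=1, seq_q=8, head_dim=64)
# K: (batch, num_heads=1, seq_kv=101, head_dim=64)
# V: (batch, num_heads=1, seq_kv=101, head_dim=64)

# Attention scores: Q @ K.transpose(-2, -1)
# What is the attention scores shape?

Input shape: (18, 8, 64)
Output shape: (18, 1, 8, 101)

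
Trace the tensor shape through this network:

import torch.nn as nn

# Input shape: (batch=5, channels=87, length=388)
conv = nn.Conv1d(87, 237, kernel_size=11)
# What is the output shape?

Input shape: (5, 87, 388)
Output shape: (5, 237, 378)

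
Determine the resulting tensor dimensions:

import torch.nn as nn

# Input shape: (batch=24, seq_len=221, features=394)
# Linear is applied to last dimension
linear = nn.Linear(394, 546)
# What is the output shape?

Input shape: (24, 221, 394)
Output shape: (24, 221, 546)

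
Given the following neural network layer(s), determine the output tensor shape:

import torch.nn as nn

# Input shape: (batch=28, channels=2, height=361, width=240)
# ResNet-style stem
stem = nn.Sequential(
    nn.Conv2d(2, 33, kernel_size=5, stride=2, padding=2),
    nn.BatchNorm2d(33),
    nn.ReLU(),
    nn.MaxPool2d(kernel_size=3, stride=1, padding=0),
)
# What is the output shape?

Input shape: (28, 2, 361, 240)
  -> after Conv2d 5x5 stride=2: (28, 33, 181, 120)
Output shape: (28, 33, 179, 118)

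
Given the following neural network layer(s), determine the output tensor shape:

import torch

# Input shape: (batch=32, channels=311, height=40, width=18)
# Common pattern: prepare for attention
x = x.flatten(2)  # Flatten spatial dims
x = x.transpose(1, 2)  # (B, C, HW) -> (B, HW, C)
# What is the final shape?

Input shape: (32, 311, 40, 18)
  -> after flatten(2): (32, 311, 720)
Output shape: (32, 720, 311)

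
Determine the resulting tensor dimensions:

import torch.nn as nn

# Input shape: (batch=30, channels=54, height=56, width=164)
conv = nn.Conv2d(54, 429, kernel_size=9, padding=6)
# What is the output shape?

Input shape: (30, 54, 56, 164)
Output shape: (30, 429, 60, 168)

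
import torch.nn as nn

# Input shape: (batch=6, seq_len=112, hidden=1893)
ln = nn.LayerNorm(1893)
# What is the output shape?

Input shape: (6, 112, 1893)
Output shape: (6, 112, 1893)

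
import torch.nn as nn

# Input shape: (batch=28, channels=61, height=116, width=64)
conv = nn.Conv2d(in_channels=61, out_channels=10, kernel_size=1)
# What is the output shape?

Input shape: (28, 61, 116, 64)
Output shape: (28, 10, 116, 64)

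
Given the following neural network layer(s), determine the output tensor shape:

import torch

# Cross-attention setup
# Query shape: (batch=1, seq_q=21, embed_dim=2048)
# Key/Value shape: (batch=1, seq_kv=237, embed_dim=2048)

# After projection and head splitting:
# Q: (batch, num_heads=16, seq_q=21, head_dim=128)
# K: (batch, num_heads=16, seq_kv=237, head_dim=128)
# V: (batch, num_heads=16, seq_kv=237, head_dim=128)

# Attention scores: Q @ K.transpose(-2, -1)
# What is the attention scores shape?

Input shape: (1, 21, 2048)
Output shape: (1, 16, 21, 237)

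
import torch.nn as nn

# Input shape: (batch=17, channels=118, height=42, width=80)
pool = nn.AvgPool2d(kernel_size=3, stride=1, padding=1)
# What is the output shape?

Input shape: (17, 118, 42, 80)
Output shape: (17, 118, 42, 80)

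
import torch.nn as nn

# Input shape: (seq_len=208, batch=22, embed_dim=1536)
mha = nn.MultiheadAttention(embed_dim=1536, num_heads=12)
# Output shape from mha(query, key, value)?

Input shape: (208, 22, 1536)
Output shape: (208, 22, 1536)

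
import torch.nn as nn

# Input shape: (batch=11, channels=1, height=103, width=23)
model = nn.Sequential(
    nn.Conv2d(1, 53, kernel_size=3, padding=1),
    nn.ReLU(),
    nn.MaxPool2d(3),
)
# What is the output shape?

Input shape: (11, 1, 103, 23)
  -> after Conv2d: (11, 53, 103, 23)
  -> after ReLU: (11, 53, 103, 23)
Output shape: (11, 53, 34, 7)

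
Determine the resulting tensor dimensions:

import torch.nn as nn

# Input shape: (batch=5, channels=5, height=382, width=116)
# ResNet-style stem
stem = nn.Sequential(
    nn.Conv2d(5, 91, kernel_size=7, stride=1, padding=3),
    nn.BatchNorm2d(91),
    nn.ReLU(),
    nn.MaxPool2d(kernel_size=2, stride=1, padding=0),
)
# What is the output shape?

Input shape: (5, 5, 382, 116)
  -> after Conv2d 7x7 stride=1: (5, 91, 382, 116)
Output shape: (5, 91, 381, 115)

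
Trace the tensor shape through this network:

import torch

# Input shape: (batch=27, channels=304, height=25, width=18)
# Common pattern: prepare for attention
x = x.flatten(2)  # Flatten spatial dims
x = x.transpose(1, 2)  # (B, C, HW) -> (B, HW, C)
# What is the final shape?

Input shape: (27, 304, 25, 18)
  -> after flatten(2): (27, 304, 450)
Output shape: (27, 450, 304)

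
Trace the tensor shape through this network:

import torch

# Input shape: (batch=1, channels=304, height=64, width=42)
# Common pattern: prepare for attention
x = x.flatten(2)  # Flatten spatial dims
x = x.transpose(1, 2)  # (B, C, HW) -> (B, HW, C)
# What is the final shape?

Input shape: (1, 304, 64, 42)
  -> after flatten(2): (1, 304, 2688)
Output shape: (1, 2688, 304)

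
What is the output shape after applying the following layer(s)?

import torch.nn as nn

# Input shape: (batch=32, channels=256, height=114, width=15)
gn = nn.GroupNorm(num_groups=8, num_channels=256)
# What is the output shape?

Input shape: (32, 256, 114, 15)
Output shape: (32, 256, 114, 15)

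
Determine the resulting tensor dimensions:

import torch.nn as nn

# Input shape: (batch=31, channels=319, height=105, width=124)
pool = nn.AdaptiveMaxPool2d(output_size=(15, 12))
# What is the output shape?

Input shape: (31, 319, 105, 124)
Output shape: (31, 319, 15, 12)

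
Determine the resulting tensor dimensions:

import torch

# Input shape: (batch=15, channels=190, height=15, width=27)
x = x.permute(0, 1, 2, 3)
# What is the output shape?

Input shape: (15, 190, 15, 27)
Output shape: (15, 190, 15, 27)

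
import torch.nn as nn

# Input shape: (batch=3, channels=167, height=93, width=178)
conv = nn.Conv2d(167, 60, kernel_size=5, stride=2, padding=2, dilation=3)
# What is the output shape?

Input shape: (3, 167, 93, 178)
Output shape: (3, 60, 43, 85)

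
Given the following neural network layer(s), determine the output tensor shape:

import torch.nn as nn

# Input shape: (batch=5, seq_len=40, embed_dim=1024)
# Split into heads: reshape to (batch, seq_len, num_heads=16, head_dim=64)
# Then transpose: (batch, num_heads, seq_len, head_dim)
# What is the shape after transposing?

Input shape: (5, 40, 1024)
  -> after reshape: (5, 40, 16, 64)
Output shape: (5, 16, 40, 64)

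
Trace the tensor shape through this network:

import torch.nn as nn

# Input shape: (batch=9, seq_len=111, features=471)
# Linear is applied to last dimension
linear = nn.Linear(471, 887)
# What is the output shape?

Input shape: (9, 111, 471)
Output shape: (9, 111, 887)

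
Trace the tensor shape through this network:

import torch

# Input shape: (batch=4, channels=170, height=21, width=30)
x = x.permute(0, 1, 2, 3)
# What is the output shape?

Input shape: (4, 170, 21, 30)
Output shape: (4, 170, 21, 30)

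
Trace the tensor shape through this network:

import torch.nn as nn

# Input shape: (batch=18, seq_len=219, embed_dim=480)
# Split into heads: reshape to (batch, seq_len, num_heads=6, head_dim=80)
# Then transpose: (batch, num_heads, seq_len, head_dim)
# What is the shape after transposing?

Input shape: (18, 219, 480)
  -> after reshape: (18, 219, 6, 80)
Output shape: (18, 6, 219, 80)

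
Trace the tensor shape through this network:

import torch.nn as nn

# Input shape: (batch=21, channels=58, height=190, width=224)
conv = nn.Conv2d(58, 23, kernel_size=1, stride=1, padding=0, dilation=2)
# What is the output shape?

Input shape: (21, 58, 190, 224)
Output shape: (21, 23, 190, 224)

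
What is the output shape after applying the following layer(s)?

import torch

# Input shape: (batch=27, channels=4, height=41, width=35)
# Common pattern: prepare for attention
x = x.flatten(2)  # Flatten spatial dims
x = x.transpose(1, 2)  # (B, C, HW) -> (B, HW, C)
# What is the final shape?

Input shape: (27, 4, 41, 35)
  -> after flatten(2): (27, 4, 1435)
Output shape: (27, 1435, 4)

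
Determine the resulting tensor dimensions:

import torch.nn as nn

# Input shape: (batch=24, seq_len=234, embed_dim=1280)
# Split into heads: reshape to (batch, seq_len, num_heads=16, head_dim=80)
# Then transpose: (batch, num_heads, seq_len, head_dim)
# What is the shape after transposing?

Input shape: (24, 234, 1280)
  -> after reshape: (24, 234, 16, 80)
Output shape: (24, 16, 234, 80)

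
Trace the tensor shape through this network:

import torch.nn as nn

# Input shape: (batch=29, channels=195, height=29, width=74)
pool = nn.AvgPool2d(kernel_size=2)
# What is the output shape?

Input shape: (29, 195, 29, 74)
Output shape: (29, 195, 14, 37)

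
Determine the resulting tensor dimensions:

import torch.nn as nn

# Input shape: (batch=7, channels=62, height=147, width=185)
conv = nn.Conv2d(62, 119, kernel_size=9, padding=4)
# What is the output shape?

Input shape: (7, 62, 147, 185)
Output shape: (7, 119, 147, 185)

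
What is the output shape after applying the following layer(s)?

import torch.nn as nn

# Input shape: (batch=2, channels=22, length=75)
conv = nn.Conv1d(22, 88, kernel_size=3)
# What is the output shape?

Input shape: (2, 22, 75)
Output shape: (2, 88, 73)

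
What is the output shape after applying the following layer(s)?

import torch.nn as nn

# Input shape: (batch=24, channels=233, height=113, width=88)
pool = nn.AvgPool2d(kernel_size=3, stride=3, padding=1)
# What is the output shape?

Input shape: (24, 233, 113, 88)
Output shape: (24, 233, 38, 30)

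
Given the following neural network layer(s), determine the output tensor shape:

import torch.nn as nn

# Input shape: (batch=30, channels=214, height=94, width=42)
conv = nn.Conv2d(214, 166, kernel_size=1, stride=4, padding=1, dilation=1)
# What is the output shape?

Input shape: (30, 214, 94, 42)
Output shape: (30, 166, 24, 11)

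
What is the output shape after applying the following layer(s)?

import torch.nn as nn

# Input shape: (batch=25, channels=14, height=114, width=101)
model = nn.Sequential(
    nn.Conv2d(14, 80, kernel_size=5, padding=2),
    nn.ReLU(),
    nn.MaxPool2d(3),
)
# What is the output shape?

Input shape: (25, 14, 114, 101)
  -> after Conv2d: (25, 80, 114, 101)
  -> after ReLU: (25, 80, 114, 101)
Output shape: (25, 80, 38, 33)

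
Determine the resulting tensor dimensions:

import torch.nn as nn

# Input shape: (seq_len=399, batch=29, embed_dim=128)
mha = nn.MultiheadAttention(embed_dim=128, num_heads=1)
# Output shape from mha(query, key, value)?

Input shape: (399, 29, 128)
Output shape: (399, 29, 128)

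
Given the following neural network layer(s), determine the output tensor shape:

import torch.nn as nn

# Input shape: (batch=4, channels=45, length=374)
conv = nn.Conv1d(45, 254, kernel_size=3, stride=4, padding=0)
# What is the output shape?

Input shape: (4, 45, 374)
Output shape: (4, 254, 93)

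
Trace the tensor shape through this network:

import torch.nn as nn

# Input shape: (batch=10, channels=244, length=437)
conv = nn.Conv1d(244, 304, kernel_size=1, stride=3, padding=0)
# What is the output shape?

Input shape: (10, 244, 437)
Output shape: (10, 304, 146)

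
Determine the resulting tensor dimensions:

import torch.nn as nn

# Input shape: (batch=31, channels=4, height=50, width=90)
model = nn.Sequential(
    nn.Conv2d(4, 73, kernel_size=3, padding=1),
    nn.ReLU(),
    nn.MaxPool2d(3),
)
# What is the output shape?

Input shape: (31, 4, 50, 90)
  -> after Conv2d: (31, 73, 50, 90)
  -> after ReLU: (31, 73, 50, 90)
Output shape: (31, 73, 16, 30)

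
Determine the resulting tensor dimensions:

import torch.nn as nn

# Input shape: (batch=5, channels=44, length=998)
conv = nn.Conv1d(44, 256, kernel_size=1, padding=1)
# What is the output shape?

Input shape: (5, 44, 998)
Output shape: (5, 256, 1000)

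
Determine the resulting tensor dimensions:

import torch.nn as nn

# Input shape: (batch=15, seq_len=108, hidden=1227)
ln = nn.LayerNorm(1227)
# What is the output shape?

Input shape: (15, 108, 1227)
Output shape: (15, 108, 1227)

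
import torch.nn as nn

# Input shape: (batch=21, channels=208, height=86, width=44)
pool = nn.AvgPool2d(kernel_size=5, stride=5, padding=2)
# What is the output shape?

Input shape: (21, 208, 86, 44)
Output shape: (21, 208, 18, 9)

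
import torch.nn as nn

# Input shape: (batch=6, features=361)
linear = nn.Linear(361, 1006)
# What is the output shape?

Input shape: (6, 361)
Output shape: (6, 1006)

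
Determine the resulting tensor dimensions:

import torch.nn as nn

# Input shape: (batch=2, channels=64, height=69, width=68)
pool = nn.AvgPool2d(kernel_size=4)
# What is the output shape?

Input shape: (2, 64, 69, 68)
Output shape: (2, 64, 17, 17)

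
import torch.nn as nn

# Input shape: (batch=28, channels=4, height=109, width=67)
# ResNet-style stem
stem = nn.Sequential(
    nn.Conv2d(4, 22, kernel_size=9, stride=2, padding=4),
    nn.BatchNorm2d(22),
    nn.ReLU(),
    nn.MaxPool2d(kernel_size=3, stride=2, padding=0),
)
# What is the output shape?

Input shape: (28, 4, 109, 67)
  -> after Conv2d 9x9 stride=2: (28, 22, 55, 34)
Output shape: (28, 22, 27, 16)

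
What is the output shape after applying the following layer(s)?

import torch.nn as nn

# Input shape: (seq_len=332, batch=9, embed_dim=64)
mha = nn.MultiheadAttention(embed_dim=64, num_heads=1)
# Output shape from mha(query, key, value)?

Input shape: (332, 9, 64)
Output shape: (332, 9, 64)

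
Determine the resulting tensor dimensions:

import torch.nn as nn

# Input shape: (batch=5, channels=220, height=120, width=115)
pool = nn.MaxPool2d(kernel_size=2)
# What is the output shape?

Input shape: (5, 220, 120, 115)
Output shape: (5, 220, 60, 57)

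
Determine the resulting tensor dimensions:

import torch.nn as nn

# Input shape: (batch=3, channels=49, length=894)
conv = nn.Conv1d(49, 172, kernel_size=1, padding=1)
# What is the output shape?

Input shape: (3, 49, 894)
Output shape: (3, 172, 896)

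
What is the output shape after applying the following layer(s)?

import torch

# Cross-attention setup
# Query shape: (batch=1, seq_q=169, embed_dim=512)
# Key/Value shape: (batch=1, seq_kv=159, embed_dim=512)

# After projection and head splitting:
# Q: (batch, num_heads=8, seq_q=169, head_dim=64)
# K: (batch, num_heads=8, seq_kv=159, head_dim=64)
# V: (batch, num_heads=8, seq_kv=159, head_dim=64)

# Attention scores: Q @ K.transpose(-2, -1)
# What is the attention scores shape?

Input shape: (1, 169, 512)
Output shape: (1, 8, 169, 159)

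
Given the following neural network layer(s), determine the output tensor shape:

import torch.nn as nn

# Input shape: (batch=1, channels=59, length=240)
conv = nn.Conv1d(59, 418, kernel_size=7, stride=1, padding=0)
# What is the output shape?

Input shape: (1, 59, 240)
Output shape: (1, 418, 234)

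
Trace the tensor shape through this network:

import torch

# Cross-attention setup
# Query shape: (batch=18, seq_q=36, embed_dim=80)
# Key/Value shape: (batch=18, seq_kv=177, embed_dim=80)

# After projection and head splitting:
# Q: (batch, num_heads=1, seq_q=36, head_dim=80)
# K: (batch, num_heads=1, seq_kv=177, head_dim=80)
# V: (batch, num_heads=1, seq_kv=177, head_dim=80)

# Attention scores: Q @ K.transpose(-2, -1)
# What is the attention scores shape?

Input shape: (18, 36, 80)
Output shape: (18, 1, 36, 177)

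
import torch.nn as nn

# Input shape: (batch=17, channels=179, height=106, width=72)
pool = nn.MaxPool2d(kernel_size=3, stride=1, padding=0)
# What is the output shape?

Input shape: (17, 179, 106, 72)
Output shape: (17, 179, 104, 70)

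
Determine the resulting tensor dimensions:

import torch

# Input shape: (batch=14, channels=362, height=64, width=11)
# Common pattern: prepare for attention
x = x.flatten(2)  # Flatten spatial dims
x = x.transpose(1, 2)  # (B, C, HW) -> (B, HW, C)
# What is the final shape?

Input shape: (14, 362, 64, 11)
  -> after flatten(2): (14, 362, 704)
Output shape: (14, 704, 362)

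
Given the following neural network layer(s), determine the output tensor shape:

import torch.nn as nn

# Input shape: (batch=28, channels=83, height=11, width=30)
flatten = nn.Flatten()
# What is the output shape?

Input shape: (28, 83, 11, 30)
Output shape: (28, 27390)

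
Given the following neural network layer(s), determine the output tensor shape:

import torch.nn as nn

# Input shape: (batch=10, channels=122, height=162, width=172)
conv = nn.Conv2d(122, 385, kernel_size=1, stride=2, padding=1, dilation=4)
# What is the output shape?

Input shape: (10, 122, 162, 172)
Output shape: (10, 385, 82, 87)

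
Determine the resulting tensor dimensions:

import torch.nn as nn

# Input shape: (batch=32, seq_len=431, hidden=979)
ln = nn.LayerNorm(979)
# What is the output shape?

Input shape: (32, 431, 979)
Output shape: (32, 431, 979)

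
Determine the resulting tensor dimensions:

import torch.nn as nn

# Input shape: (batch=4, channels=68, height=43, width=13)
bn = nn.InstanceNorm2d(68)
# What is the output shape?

Input shape: (4, 68, 43, 13)
Output shape: (4, 68, 43, 13)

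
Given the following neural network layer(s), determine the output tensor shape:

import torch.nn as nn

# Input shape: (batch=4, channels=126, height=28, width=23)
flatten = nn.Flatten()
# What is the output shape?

Input shape: (4, 126, 28, 23)
Output shape: (4, 81144)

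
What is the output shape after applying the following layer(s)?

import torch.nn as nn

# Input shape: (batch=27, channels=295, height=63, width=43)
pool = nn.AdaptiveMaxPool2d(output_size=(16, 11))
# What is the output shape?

Input shape: (27, 295, 63, 43)
Output shape: (27, 295, 16, 11)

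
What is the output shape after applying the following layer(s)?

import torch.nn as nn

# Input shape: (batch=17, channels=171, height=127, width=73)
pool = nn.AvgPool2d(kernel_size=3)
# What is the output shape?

Input shape: (17, 171, 127, 73)
Output shape: (17, 171, 42, 24)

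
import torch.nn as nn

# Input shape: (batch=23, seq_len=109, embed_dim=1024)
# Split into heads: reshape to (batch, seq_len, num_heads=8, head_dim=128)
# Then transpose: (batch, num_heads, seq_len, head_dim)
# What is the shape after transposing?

Input shape: (23, 109, 1024)
  -> after reshape: (23, 109, 8, 128)
Output shape: (23, 8, 109, 128)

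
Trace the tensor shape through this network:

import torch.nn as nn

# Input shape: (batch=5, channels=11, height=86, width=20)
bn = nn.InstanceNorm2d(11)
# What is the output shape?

Input shape: (5, 11, 86, 20)
Output shape: (5, 11, 86, 20)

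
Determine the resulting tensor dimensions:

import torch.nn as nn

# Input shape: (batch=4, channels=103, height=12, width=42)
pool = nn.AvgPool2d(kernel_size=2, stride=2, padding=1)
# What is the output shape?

Input shape: (4, 103, 12, 42)
Output shape: (4, 103, 7, 22)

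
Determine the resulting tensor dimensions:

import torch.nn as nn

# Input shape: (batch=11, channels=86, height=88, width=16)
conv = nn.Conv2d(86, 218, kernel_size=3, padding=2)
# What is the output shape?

Input shape: (11, 86, 88, 16)
Output shape: (11, 218, 90, 18)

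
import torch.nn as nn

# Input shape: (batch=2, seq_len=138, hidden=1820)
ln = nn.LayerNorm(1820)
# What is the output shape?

Input shape: (2, 138, 1820)
Output shape: (2, 138, 1820)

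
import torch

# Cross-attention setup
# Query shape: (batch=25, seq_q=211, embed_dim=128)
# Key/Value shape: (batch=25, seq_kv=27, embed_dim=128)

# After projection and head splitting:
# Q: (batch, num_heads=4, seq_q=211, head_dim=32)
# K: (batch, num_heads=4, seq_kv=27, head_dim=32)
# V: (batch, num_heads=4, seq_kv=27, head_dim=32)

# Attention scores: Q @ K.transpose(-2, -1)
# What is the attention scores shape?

Input shape: (25, 211, 128)
Output shape: (25, 4, 211, 27)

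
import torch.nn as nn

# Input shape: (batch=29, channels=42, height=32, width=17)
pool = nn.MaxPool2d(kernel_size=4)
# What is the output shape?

Input shape: (29, 42, 32, 17)
Output shape: (29, 42, 8, 4)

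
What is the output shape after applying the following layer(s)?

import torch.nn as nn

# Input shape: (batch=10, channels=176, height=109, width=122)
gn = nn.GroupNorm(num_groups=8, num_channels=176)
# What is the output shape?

Input shape: (10, 176, 109, 122)
Output shape: (10, 176, 109, 122)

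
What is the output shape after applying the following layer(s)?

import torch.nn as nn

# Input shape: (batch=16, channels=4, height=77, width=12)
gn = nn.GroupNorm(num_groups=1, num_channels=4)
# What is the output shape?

Input shape: (16, 4, 77, 12)
Output shape: (16, 4, 77, 12)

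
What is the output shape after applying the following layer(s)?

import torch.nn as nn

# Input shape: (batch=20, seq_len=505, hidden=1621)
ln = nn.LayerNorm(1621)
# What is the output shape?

Input shape: (20, 505, 1621)
Output shape: (20, 505, 1621)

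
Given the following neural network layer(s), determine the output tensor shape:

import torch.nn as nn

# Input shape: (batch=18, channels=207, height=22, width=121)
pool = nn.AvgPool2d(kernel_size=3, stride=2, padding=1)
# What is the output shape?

Input shape: (18, 207, 22, 121)
Output shape: (18, 207, 11, 61)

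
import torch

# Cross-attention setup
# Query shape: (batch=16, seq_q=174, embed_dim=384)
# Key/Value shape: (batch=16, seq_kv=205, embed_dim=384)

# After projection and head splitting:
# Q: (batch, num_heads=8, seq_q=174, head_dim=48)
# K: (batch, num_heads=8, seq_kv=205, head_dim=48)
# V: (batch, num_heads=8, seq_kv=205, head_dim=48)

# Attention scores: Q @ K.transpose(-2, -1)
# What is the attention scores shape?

Input shape: (16, 174, 384)
Output shape: (16, 8, 174, 205)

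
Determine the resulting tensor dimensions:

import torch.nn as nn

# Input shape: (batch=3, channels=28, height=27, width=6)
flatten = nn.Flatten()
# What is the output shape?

Input shape: (3, 28, 27, 6)
Output shape: (3, 4536)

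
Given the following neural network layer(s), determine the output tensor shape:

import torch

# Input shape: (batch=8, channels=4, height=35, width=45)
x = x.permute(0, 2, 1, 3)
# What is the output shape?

Input shape: (8, 4, 35, 45)
Output shape: (8, 35, 4, 45)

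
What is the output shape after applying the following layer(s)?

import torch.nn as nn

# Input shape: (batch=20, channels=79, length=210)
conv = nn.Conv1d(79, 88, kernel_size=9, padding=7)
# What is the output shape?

Input shape: (20, 79, 210)
Output shape: (20, 88, 216)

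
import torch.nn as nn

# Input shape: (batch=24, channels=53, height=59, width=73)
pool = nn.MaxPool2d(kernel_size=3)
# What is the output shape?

Input shape: (24, 53, 59, 73)
Output shape: (24, 53, 19, 24)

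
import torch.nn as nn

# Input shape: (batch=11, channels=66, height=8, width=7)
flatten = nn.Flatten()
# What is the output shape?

Input shape: (11, 66, 8, 7)
Output shape: (11, 3696)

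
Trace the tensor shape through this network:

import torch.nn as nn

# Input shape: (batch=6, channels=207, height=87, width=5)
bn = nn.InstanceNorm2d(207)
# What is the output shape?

Input shape: (6, 207, 87, 5)
Output shape: (6, 207, 87, 5)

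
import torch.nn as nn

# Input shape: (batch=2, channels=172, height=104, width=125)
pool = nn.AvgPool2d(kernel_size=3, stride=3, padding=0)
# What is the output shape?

Input shape: (2, 172, 104, 125)
Output shape: (2, 172, 34, 41)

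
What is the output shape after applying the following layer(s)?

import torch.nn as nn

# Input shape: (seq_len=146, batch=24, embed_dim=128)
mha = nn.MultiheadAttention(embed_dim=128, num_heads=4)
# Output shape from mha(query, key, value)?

Input shape: (146, 24, 128)
Output shape: (146, 24, 128)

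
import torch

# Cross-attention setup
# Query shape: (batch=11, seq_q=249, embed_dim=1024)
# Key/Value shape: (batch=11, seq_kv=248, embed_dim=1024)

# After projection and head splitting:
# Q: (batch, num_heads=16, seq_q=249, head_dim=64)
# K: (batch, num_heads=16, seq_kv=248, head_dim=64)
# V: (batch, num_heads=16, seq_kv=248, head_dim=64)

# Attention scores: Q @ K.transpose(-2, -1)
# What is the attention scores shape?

Input shape: (11, 249, 1024)
Output shape: (11, 16, 249, 248)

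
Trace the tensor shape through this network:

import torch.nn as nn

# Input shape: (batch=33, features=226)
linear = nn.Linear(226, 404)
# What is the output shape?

Input shape: (33, 226)
Output shape: (33, 404)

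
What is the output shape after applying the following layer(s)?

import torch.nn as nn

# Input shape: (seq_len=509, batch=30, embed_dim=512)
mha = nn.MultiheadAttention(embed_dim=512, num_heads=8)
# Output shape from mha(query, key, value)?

Input shape: (509, 30, 512)
Output shape: (509, 30, 512)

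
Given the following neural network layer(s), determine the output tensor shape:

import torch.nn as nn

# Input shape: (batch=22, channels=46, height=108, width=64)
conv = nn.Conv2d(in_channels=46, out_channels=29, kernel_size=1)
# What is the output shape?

Input shape: (22, 46, 108, 64)
Output shape: (22, 29, 108, 64)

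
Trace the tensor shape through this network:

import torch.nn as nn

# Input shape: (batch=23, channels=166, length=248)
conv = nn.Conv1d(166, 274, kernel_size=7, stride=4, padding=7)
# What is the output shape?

Input shape: (23, 166, 248)
Output shape: (23, 274, 64)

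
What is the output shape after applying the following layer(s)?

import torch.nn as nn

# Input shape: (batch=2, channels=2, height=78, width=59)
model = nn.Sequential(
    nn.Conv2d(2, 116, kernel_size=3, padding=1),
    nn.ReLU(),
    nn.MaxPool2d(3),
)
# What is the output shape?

Input shape: (2, 2, 78, 59)
  -> after Conv2d: (2, 116, 78, 59)
  -> after ReLU: (2, 116, 78, 59)
Output shape: (2, 116, 26, 19)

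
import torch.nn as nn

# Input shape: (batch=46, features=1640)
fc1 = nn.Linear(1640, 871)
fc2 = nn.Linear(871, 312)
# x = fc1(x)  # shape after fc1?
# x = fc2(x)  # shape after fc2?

Input shape: (46, 1640)
  -> after fc1: (46, 871)
Output shape: (46, 312)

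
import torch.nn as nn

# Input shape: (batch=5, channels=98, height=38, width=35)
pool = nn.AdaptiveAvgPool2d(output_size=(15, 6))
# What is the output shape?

Input shape: (5, 98, 38, 35)
Output shape: (5, 98, 15, 6)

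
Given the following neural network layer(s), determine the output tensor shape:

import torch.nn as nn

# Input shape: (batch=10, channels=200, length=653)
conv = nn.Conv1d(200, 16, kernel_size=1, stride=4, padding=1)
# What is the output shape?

Input shape: (10, 200, 653)
Output shape: (10, 16, 164)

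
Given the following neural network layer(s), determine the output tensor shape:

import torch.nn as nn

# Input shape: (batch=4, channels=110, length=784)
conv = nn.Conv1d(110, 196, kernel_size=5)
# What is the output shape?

Input shape: (4, 110, 784)
Output shape: (4, 196, 780)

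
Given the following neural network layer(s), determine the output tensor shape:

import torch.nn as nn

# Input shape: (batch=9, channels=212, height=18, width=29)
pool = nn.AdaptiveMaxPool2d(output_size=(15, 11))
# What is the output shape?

Input shape: (9, 212, 18, 29)
Output shape: (9, 212, 15, 11)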